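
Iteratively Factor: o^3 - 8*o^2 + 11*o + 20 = (o - 5)*(o^2 - 3*o - 4) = (o - 5)*(o - 4)*(o + 1)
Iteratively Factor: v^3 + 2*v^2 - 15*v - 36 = (v + 3)*(v^2 - v - 12) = (v + 3)^2*(v - 4)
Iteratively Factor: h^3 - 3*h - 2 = (h + 1)*(h^2 - h - 2) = (h - 2)*(h + 1)*(h + 1)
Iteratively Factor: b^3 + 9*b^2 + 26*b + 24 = (b + 2)*(b^2 + 7*b + 12) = (b + 2)*(b + 3)*(b + 4)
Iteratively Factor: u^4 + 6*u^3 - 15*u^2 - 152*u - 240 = (u - 5)*(u^3 + 11*u^2 + 40*u + 48) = (u - 5)*(u + 4)*(u^2 + 7*u + 12) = (u - 5)*(u + 3)*(u + 4)*(u + 4)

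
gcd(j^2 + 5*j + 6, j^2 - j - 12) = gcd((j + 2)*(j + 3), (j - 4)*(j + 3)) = j + 3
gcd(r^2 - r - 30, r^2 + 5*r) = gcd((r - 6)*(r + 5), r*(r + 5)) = r + 5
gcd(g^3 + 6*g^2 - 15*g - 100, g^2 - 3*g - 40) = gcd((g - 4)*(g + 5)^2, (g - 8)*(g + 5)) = g + 5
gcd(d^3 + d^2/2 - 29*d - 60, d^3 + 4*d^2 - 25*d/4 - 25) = d^2 + 13*d/2 + 10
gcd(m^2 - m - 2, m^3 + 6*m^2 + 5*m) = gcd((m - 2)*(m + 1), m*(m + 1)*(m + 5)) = m + 1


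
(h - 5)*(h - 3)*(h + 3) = h^3 - 5*h^2 - 9*h + 45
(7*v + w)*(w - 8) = 7*v*w - 56*v + w^2 - 8*w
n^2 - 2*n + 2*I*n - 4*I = (n - 2)*(n + 2*I)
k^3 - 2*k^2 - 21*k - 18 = (k - 6)*(k + 1)*(k + 3)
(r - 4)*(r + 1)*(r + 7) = r^3 + 4*r^2 - 25*r - 28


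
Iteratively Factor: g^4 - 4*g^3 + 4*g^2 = (g)*(g^3 - 4*g^2 + 4*g) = g*(g - 2)*(g^2 - 2*g) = g*(g - 2)^2*(g)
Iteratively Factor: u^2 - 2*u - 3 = (u - 3)*(u + 1)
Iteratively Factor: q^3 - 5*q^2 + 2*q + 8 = (q - 2)*(q^2 - 3*q - 4) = (q - 4)*(q - 2)*(q + 1)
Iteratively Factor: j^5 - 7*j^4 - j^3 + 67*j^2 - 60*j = (j - 1)*(j^4 - 6*j^3 - 7*j^2 + 60*j) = (j - 4)*(j - 1)*(j^3 - 2*j^2 - 15*j) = (j - 5)*(j - 4)*(j - 1)*(j^2 + 3*j) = j*(j - 5)*(j - 4)*(j - 1)*(j + 3)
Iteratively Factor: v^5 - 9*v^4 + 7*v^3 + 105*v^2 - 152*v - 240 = (v + 3)*(v^4 - 12*v^3 + 43*v^2 - 24*v - 80) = (v - 4)*(v + 3)*(v^3 - 8*v^2 + 11*v + 20) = (v - 4)^2*(v + 3)*(v^2 - 4*v - 5) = (v - 5)*(v - 4)^2*(v + 3)*(v + 1)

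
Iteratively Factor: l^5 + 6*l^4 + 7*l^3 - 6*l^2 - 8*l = (l + 1)*(l^4 + 5*l^3 + 2*l^2 - 8*l) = (l + 1)*(l + 2)*(l^3 + 3*l^2 - 4*l) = (l - 1)*(l + 1)*(l + 2)*(l^2 + 4*l) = l*(l - 1)*(l + 1)*(l + 2)*(l + 4)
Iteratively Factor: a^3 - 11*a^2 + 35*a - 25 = (a - 1)*(a^2 - 10*a + 25) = (a - 5)*(a - 1)*(a - 5)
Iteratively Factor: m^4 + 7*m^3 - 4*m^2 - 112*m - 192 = (m + 3)*(m^3 + 4*m^2 - 16*m - 64) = (m + 3)*(m + 4)*(m^2 - 16) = (m + 3)*(m + 4)^2*(m - 4)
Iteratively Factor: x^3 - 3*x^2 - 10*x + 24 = (x - 4)*(x^2 + x - 6) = (x - 4)*(x + 3)*(x - 2)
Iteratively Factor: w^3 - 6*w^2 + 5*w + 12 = (w + 1)*(w^2 - 7*w + 12) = (w - 4)*(w + 1)*(w - 3)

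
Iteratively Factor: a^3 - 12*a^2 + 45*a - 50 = (a - 2)*(a^2 - 10*a + 25) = (a - 5)*(a - 2)*(a - 5)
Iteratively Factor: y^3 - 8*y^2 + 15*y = (y - 3)*(y^2 - 5*y) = (y - 5)*(y - 3)*(y)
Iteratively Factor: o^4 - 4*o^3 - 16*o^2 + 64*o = (o)*(o^3 - 4*o^2 - 16*o + 64) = o*(o - 4)*(o^2 - 16) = o*(o - 4)^2*(o + 4)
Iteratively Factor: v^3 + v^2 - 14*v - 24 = (v + 2)*(v^2 - v - 12) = (v - 4)*(v + 2)*(v + 3)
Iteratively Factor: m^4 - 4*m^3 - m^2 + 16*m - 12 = (m - 2)*(m^3 - 2*m^2 - 5*m + 6) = (m - 2)*(m + 2)*(m^2 - 4*m + 3) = (m - 3)*(m - 2)*(m + 2)*(m - 1)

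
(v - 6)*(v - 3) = v^2 - 9*v + 18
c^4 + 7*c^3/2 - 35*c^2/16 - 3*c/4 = c*(c - 3/4)*(c + 1/4)*(c + 4)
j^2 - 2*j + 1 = (j - 1)^2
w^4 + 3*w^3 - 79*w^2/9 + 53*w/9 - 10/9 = (w - 1)*(w - 2/3)*(w - 1/3)*(w + 5)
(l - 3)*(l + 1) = l^2 - 2*l - 3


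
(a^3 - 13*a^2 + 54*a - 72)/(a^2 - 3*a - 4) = (a^2 - 9*a + 18)/(a + 1)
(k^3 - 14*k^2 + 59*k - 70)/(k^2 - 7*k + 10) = k - 7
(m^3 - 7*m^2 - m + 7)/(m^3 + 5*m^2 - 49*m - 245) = (m^2 - 1)/(m^2 + 12*m + 35)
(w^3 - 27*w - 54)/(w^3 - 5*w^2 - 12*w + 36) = (w + 3)/(w - 2)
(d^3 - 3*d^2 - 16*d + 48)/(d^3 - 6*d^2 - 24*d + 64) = (d^2 - 7*d + 12)/(d^2 - 10*d + 16)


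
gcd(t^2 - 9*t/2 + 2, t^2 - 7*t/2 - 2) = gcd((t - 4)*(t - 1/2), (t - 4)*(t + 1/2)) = t - 4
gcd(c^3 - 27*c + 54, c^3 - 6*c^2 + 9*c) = c^2 - 6*c + 9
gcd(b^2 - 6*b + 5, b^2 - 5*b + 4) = b - 1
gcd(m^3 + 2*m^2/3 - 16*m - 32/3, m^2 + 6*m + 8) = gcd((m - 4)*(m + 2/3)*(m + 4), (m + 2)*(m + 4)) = m + 4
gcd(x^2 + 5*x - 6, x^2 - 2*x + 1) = x - 1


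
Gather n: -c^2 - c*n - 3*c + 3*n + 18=-c^2 - 3*c + n*(3 - c) + 18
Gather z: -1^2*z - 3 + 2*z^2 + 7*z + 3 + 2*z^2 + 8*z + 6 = 4*z^2 + 14*z + 6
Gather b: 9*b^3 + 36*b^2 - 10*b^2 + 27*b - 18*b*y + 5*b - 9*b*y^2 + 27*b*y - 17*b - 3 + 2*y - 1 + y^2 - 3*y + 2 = 9*b^3 + 26*b^2 + b*(-9*y^2 + 9*y + 15) + y^2 - y - 2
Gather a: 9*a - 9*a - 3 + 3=0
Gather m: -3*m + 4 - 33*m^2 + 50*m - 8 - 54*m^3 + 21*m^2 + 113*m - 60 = -54*m^3 - 12*m^2 + 160*m - 64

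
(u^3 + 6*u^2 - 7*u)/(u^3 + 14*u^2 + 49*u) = (u - 1)/(u + 7)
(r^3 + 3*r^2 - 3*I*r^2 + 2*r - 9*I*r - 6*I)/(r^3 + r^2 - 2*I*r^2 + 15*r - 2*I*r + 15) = (r^2 + r*(2 - 3*I) - 6*I)/(r^2 - 2*I*r + 15)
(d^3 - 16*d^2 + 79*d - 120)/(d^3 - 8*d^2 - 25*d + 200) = (d - 3)/(d + 5)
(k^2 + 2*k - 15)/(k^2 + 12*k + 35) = (k - 3)/(k + 7)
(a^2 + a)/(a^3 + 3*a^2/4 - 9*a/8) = 8*(a + 1)/(8*a^2 + 6*a - 9)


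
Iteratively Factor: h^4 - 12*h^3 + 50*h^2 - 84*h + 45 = (h - 1)*(h^3 - 11*h^2 + 39*h - 45) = (h - 3)*(h - 1)*(h^2 - 8*h + 15) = (h - 5)*(h - 3)*(h - 1)*(h - 3)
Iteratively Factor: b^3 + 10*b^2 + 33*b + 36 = (b + 3)*(b^2 + 7*b + 12) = (b + 3)*(b + 4)*(b + 3)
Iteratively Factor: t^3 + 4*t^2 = (t)*(t^2 + 4*t) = t^2*(t + 4)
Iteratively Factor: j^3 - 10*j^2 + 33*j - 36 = (j - 3)*(j^2 - 7*j + 12) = (j - 3)^2*(j - 4)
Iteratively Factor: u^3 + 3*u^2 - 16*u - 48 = (u - 4)*(u^2 + 7*u + 12) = (u - 4)*(u + 3)*(u + 4)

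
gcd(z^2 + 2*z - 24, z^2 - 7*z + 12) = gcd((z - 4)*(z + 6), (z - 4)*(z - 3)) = z - 4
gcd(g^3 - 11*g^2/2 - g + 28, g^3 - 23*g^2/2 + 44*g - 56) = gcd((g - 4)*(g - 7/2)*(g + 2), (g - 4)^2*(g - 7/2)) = g^2 - 15*g/2 + 14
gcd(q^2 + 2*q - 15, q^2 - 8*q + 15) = q - 3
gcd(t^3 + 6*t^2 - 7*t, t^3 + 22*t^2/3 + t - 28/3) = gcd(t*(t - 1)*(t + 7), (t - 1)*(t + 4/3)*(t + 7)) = t^2 + 6*t - 7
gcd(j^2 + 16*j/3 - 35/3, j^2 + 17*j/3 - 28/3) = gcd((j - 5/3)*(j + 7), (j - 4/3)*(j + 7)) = j + 7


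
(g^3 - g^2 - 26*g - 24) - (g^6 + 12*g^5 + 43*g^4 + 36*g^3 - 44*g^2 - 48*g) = -g^6 - 12*g^5 - 43*g^4 - 35*g^3 + 43*g^2 + 22*g - 24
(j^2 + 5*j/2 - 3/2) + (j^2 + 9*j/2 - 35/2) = 2*j^2 + 7*j - 19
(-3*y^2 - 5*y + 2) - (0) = -3*y^2 - 5*y + 2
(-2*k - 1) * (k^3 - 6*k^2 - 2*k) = -2*k^4 + 11*k^3 + 10*k^2 + 2*k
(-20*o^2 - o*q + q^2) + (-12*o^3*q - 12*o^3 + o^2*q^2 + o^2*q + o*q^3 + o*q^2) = -12*o^3*q - 12*o^3 + o^2*q^2 + o^2*q - 20*o^2 + o*q^3 + o*q^2 - o*q + q^2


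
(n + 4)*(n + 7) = n^2 + 11*n + 28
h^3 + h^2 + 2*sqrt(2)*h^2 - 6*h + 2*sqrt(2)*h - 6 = (h + 1)*(h - sqrt(2))*(h + 3*sqrt(2))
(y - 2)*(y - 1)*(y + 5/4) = y^3 - 7*y^2/4 - 7*y/4 + 5/2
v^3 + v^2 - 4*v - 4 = (v - 2)*(v + 1)*(v + 2)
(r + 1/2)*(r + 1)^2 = r^3 + 5*r^2/2 + 2*r + 1/2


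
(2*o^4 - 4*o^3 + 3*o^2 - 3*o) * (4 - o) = -2*o^5 + 12*o^4 - 19*o^3 + 15*o^2 - 12*o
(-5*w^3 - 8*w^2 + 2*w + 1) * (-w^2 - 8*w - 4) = 5*w^5 + 48*w^4 + 82*w^3 + 15*w^2 - 16*w - 4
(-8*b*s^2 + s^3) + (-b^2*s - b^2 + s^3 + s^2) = -b^2*s - b^2 - 8*b*s^2 + 2*s^3 + s^2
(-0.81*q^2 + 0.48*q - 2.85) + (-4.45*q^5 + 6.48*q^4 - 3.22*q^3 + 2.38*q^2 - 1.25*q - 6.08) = -4.45*q^5 + 6.48*q^4 - 3.22*q^3 + 1.57*q^2 - 0.77*q - 8.93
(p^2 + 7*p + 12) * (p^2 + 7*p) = p^4 + 14*p^3 + 61*p^2 + 84*p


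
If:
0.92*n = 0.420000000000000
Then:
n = 0.46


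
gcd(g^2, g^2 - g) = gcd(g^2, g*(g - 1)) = g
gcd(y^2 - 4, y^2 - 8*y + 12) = y - 2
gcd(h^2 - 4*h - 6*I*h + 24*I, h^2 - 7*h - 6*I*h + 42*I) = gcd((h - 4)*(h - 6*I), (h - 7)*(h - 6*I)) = h - 6*I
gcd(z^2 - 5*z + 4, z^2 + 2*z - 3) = z - 1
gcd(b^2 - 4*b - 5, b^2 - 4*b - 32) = 1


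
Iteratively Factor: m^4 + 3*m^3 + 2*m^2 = (m)*(m^3 + 3*m^2 + 2*m) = m^2*(m^2 + 3*m + 2) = m^2*(m + 1)*(m + 2)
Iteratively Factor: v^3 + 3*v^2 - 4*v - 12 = (v - 2)*(v^2 + 5*v + 6) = (v - 2)*(v + 3)*(v + 2)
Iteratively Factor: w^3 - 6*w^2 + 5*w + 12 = (w - 4)*(w^2 - 2*w - 3) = (w - 4)*(w - 3)*(w + 1)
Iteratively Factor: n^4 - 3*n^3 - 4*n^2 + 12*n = (n + 2)*(n^3 - 5*n^2 + 6*n) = n*(n + 2)*(n^2 - 5*n + 6) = n*(n - 3)*(n + 2)*(n - 2)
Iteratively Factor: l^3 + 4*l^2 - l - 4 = (l + 4)*(l^2 - 1) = (l + 1)*(l + 4)*(l - 1)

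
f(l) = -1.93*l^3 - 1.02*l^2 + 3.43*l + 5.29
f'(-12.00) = -805.85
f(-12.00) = 3152.29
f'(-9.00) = -447.20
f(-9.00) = 1298.77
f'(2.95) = -52.98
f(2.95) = -43.02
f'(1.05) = -5.10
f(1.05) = 5.53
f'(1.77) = -18.32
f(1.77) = -2.54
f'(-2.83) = -37.17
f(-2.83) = 31.16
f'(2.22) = -29.63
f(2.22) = -13.24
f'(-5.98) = -191.42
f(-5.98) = 361.03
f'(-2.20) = -20.11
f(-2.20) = 13.36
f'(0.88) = -2.85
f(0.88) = 6.20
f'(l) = -5.79*l^2 - 2.04*l + 3.43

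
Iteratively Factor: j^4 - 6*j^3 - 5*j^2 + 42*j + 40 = (j - 5)*(j^3 - j^2 - 10*j - 8) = (j - 5)*(j + 2)*(j^2 - 3*j - 4) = (j - 5)*(j + 1)*(j + 2)*(j - 4)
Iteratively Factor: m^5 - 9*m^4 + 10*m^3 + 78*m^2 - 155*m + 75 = (m + 3)*(m^4 - 12*m^3 + 46*m^2 - 60*m + 25) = (m - 5)*(m + 3)*(m^3 - 7*m^2 + 11*m - 5) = (m - 5)^2*(m + 3)*(m^2 - 2*m + 1) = (m - 5)^2*(m - 1)*(m + 3)*(m - 1)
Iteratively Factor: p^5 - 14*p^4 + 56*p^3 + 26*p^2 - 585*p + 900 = (p - 3)*(p^4 - 11*p^3 + 23*p^2 + 95*p - 300) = (p - 5)*(p - 3)*(p^3 - 6*p^2 - 7*p + 60) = (p - 5)^2*(p - 3)*(p^2 - p - 12) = (p - 5)^2*(p - 4)*(p - 3)*(p + 3)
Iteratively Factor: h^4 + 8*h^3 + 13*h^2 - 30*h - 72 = (h + 4)*(h^3 + 4*h^2 - 3*h - 18) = (h - 2)*(h + 4)*(h^2 + 6*h + 9) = (h - 2)*(h + 3)*(h + 4)*(h + 3)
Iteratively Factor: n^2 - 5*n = (n)*(n - 5)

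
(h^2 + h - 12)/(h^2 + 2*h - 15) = (h + 4)/(h + 5)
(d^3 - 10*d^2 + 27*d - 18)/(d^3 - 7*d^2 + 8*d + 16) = (d^3 - 10*d^2 + 27*d - 18)/(d^3 - 7*d^2 + 8*d + 16)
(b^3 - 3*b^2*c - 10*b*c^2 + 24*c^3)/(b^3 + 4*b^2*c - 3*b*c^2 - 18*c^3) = (b - 4*c)/(b + 3*c)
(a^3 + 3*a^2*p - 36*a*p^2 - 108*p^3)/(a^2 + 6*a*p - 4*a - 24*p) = (a^2 - 3*a*p - 18*p^2)/(a - 4)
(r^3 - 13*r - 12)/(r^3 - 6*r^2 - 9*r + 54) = (r^2 - 3*r - 4)/(r^2 - 9*r + 18)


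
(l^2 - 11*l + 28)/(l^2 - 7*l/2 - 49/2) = 2*(l - 4)/(2*l + 7)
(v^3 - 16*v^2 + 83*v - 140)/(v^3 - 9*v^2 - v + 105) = (v - 4)/(v + 3)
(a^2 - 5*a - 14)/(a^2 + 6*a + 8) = (a - 7)/(a + 4)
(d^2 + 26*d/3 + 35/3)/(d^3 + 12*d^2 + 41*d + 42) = (d + 5/3)/(d^2 + 5*d + 6)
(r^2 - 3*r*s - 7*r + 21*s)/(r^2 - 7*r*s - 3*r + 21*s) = (r^2 - 3*r*s - 7*r + 21*s)/(r^2 - 7*r*s - 3*r + 21*s)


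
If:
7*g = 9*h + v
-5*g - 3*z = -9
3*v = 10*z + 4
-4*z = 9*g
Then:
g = -36/7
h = -1594/189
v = 838/21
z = 81/7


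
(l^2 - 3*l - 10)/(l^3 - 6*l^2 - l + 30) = 1/(l - 3)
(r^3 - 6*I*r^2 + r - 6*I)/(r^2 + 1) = r - 6*I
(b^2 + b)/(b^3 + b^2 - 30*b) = (b + 1)/(b^2 + b - 30)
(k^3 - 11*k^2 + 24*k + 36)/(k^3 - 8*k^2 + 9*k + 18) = (k - 6)/(k - 3)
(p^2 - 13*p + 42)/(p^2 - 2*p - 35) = (p - 6)/(p + 5)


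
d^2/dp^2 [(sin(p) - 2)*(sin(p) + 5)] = -3*sin(p) + 2*cos(2*p)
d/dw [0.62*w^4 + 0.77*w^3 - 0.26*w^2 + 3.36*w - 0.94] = 2.48*w^3 + 2.31*w^2 - 0.52*w + 3.36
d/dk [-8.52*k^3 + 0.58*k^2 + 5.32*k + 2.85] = -25.56*k^2 + 1.16*k + 5.32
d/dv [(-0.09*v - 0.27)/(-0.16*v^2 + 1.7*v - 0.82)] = (-0.0144*v^2 - 0.0864*v + 0.5328)/(0.0256*v^4 - 0.544*v^3 + 3.1524*v^2 - 2.788*v + 0.6724)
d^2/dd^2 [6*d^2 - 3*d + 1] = 12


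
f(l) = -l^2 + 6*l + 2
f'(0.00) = 6.00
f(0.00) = 2.00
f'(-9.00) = 24.00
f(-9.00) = -133.00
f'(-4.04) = 14.08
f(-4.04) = -38.56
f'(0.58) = 4.84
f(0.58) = 5.14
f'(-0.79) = 7.58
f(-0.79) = -3.36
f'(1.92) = 2.16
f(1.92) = 9.83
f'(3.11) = -0.22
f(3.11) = 10.99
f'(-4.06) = 14.12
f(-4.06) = -38.84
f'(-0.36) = 6.72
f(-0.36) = -0.29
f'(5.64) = -5.28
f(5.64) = 4.03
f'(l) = 6 - 2*l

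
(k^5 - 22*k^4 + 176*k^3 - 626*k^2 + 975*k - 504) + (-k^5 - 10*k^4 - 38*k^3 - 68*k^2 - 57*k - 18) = -32*k^4 + 138*k^3 - 694*k^2 + 918*k - 522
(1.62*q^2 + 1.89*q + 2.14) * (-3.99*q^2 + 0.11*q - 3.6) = -6.4638*q^4 - 7.3629*q^3 - 14.1627*q^2 - 6.5686*q - 7.704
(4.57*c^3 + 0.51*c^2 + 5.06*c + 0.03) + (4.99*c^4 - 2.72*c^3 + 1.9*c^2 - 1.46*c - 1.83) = 4.99*c^4 + 1.85*c^3 + 2.41*c^2 + 3.6*c - 1.8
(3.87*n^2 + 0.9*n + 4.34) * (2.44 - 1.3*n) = -5.031*n^3 + 8.2728*n^2 - 3.446*n + 10.5896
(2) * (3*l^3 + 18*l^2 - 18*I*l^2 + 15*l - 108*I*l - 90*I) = 6*l^3 + 36*l^2 - 36*I*l^2 + 30*l - 216*I*l - 180*I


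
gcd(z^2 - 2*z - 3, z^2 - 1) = z + 1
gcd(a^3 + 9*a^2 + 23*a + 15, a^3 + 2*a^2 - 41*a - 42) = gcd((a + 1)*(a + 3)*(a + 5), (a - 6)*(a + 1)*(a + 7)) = a + 1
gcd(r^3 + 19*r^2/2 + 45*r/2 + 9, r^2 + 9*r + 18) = r^2 + 9*r + 18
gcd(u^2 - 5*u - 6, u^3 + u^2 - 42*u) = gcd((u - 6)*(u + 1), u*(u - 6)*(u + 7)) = u - 6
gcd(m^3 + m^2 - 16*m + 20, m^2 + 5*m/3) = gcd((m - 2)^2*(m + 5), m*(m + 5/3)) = 1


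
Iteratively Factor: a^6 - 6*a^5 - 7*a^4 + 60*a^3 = (a - 4)*(a^5 - 2*a^4 - 15*a^3) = a*(a - 4)*(a^4 - 2*a^3 - 15*a^2) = a*(a - 5)*(a - 4)*(a^3 + 3*a^2) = a^2*(a - 5)*(a - 4)*(a^2 + 3*a) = a^2*(a - 5)*(a - 4)*(a + 3)*(a)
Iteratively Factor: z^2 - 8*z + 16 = (z - 4)*(z - 4)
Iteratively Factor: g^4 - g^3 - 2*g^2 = (g)*(g^3 - g^2 - 2*g) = g*(g + 1)*(g^2 - 2*g) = g*(g - 2)*(g + 1)*(g)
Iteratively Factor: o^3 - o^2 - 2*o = (o + 1)*(o^2 - 2*o) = (o - 2)*(o + 1)*(o)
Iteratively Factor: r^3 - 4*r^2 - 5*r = (r + 1)*(r^2 - 5*r) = (r - 5)*(r + 1)*(r)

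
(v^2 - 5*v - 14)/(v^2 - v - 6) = (v - 7)/(v - 3)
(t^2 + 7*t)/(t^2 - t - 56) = t/(t - 8)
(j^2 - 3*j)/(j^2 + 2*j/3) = 3*(j - 3)/(3*j + 2)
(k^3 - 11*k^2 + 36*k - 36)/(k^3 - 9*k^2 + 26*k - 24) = (k - 6)/(k - 4)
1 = 1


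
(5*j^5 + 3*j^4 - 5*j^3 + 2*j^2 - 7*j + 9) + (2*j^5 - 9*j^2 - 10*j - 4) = 7*j^5 + 3*j^4 - 5*j^3 - 7*j^2 - 17*j + 5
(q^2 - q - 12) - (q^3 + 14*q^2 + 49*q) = -q^3 - 13*q^2 - 50*q - 12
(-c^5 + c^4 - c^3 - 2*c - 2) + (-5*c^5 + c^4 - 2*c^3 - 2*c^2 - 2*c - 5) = -6*c^5 + 2*c^4 - 3*c^3 - 2*c^2 - 4*c - 7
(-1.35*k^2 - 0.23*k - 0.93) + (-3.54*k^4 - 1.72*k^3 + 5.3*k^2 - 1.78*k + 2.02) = -3.54*k^4 - 1.72*k^3 + 3.95*k^2 - 2.01*k + 1.09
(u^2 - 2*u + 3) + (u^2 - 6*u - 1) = 2*u^2 - 8*u + 2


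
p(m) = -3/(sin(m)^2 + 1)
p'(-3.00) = 0.81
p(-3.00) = -2.94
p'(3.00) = -0.81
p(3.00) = -2.94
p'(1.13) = 0.70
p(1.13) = -1.65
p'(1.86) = -0.45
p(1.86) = -1.56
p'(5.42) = -1.19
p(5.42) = -1.90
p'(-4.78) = 0.10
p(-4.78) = -1.50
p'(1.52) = 0.08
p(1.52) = -1.50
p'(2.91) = -1.21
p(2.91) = -2.85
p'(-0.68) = -1.51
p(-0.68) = -2.15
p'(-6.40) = -0.68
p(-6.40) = -2.96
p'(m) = 6*sin(m)*cos(m)/(sin(m)^2 + 1)^2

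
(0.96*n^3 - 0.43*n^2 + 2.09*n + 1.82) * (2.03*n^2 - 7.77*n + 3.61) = 1.9488*n^5 - 8.3321*n^4 + 11.0494*n^3 - 14.097*n^2 - 6.5965*n + 6.5702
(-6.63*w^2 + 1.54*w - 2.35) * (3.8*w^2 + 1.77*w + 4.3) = -25.194*w^4 - 5.8831*w^3 - 34.7132*w^2 + 2.4625*w - 10.105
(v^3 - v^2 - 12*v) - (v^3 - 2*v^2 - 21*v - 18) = v^2 + 9*v + 18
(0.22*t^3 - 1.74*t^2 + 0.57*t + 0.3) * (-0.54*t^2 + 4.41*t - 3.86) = -0.1188*t^5 + 1.9098*t^4 - 8.8304*t^3 + 9.0681*t^2 - 0.8772*t - 1.158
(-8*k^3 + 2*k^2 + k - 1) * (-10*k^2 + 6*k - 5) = 80*k^5 - 68*k^4 + 42*k^3 + 6*k^2 - 11*k + 5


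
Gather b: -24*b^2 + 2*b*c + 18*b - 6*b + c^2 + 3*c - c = -24*b^2 + b*(2*c + 12) + c^2 + 2*c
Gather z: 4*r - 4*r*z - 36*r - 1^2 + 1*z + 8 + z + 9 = -32*r + z*(2 - 4*r) + 16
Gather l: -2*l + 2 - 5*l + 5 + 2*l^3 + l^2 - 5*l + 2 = 2*l^3 + l^2 - 12*l + 9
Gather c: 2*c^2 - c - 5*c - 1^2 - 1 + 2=2*c^2 - 6*c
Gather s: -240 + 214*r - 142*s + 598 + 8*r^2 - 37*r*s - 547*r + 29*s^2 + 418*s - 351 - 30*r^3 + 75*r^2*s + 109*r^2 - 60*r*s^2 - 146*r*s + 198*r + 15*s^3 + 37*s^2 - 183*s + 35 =-30*r^3 + 117*r^2 - 135*r + 15*s^3 + s^2*(66 - 60*r) + s*(75*r^2 - 183*r + 93) + 42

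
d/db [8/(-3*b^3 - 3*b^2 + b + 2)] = 8*(9*b^2 + 6*b - 1)/(3*b^3 + 3*b^2 - b - 2)^2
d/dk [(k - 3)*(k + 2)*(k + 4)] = 3*k^2 + 6*k - 10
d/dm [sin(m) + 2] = cos(m)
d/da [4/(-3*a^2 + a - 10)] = 4*(6*a - 1)/(3*a^2 - a + 10)^2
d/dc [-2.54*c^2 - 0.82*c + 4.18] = -5.08*c - 0.82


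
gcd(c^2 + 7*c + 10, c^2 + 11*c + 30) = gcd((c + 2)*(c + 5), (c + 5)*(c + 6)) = c + 5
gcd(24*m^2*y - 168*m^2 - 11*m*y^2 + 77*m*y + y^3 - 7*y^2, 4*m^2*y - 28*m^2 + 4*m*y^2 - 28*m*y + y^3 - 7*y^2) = y - 7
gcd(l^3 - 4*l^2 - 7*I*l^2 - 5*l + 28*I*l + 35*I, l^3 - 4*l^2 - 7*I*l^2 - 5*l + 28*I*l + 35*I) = l^3 + l^2*(-4 - 7*I) + l*(-5 + 28*I) + 35*I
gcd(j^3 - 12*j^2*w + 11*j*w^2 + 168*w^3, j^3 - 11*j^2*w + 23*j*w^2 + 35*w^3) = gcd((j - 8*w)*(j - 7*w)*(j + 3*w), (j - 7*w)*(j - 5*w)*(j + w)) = -j + 7*w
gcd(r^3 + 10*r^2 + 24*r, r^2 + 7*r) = r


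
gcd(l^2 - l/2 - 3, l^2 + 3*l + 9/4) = l + 3/2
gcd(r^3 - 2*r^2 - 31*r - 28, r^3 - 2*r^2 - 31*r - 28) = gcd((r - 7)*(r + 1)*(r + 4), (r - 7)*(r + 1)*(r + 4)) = r^3 - 2*r^2 - 31*r - 28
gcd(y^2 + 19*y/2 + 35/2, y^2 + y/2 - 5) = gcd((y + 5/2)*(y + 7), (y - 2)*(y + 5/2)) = y + 5/2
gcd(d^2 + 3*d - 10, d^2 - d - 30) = d + 5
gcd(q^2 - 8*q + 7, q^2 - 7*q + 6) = q - 1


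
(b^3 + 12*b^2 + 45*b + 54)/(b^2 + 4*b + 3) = (b^2 + 9*b + 18)/(b + 1)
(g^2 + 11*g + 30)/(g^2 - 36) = (g + 5)/(g - 6)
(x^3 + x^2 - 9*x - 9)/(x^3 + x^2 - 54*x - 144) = (x^2 - 2*x - 3)/(x^2 - 2*x - 48)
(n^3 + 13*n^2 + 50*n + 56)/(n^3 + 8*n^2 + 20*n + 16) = (n + 7)/(n + 2)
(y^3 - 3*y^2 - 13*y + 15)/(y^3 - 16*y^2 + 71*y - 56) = (y^2 - 2*y - 15)/(y^2 - 15*y + 56)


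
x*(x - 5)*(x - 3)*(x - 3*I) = x^4 - 8*x^3 - 3*I*x^3 + 15*x^2 + 24*I*x^2 - 45*I*x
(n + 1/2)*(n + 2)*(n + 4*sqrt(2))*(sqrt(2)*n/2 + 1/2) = sqrt(2)*n^4/2 + 5*sqrt(2)*n^3/4 + 9*n^3/2 + 5*sqrt(2)*n^2/2 + 45*n^2/4 + 9*n/2 + 5*sqrt(2)*n + 2*sqrt(2)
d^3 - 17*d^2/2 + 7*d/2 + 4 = (d - 8)*(d - 1)*(d + 1/2)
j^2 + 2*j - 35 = (j - 5)*(j + 7)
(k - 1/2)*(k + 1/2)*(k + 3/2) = k^3 + 3*k^2/2 - k/4 - 3/8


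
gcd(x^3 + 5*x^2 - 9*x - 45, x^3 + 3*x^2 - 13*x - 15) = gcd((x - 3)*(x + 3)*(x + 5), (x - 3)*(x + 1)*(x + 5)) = x^2 + 2*x - 15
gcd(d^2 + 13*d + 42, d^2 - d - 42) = d + 6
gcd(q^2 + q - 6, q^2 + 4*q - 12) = q - 2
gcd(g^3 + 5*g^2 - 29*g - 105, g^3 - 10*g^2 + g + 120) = g^2 - 2*g - 15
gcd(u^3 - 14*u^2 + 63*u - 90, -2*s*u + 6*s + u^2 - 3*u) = u - 3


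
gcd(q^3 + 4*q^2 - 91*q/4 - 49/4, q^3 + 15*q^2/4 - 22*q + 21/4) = q + 7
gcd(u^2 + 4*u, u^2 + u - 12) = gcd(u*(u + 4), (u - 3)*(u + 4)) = u + 4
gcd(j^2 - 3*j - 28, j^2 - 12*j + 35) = j - 7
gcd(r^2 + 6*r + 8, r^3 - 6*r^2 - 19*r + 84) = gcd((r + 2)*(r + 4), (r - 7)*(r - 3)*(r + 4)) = r + 4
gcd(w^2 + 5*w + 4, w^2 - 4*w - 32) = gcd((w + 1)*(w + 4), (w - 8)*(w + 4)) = w + 4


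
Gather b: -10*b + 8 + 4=12 - 10*b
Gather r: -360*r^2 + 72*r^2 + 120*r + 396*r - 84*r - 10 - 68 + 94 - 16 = -288*r^2 + 432*r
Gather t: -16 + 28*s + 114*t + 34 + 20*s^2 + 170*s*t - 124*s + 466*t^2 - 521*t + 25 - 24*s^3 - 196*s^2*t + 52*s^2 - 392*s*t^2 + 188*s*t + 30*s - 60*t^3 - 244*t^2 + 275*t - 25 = -24*s^3 + 72*s^2 - 66*s - 60*t^3 + t^2*(222 - 392*s) + t*(-196*s^2 + 358*s - 132) + 18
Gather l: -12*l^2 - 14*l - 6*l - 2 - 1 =-12*l^2 - 20*l - 3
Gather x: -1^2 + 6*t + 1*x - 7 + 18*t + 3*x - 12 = 24*t + 4*x - 20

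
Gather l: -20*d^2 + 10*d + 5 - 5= -20*d^2 + 10*d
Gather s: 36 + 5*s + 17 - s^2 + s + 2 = -s^2 + 6*s + 55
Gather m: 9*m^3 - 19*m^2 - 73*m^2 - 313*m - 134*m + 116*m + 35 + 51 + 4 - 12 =9*m^3 - 92*m^2 - 331*m + 78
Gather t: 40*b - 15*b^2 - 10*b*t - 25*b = -15*b^2 - 10*b*t + 15*b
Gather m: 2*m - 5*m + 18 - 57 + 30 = -3*m - 9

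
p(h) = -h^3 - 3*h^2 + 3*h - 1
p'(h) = -3*h^2 - 6*h + 3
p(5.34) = -222.80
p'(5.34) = -114.59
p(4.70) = -156.99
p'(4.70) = -91.47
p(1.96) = -14.17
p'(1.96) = -20.28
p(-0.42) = -2.72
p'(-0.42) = 4.99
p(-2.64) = -11.43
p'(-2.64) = -2.07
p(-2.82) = -10.89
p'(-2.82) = -3.94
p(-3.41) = -6.46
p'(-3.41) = -11.42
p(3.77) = -85.91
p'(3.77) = -62.26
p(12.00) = -2125.00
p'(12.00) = -501.00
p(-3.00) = -10.00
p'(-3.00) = -6.00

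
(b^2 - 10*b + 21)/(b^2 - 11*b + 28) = (b - 3)/(b - 4)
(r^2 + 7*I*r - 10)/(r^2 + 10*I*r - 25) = (r + 2*I)/(r + 5*I)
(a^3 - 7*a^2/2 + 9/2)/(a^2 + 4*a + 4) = (2*a^3 - 7*a^2 + 9)/(2*(a^2 + 4*a + 4))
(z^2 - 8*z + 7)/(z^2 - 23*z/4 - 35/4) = 4*(z - 1)/(4*z + 5)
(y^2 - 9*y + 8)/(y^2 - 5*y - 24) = (y - 1)/(y + 3)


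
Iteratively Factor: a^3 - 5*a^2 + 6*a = (a)*(a^2 - 5*a + 6) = a*(a - 3)*(a - 2)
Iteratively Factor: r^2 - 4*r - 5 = (r - 5)*(r + 1)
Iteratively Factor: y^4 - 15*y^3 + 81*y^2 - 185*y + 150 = (y - 3)*(y^3 - 12*y^2 + 45*y - 50) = (y - 5)*(y - 3)*(y^2 - 7*y + 10) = (y - 5)^2*(y - 3)*(y - 2)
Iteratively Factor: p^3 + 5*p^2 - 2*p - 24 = (p + 3)*(p^2 + 2*p - 8) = (p + 3)*(p + 4)*(p - 2)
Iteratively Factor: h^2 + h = (h + 1)*(h)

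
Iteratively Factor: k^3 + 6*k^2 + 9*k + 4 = (k + 1)*(k^2 + 5*k + 4) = (k + 1)^2*(k + 4)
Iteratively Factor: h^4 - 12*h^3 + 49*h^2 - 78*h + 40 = (h - 2)*(h^3 - 10*h^2 + 29*h - 20) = (h - 5)*(h - 2)*(h^2 - 5*h + 4) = (h - 5)*(h - 2)*(h - 1)*(h - 4)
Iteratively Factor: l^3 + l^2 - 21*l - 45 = (l + 3)*(l^2 - 2*l - 15) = (l + 3)^2*(l - 5)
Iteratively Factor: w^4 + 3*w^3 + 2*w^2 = (w + 2)*(w^3 + w^2) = (w + 1)*(w + 2)*(w^2) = w*(w + 1)*(w + 2)*(w)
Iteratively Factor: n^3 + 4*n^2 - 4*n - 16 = (n + 2)*(n^2 + 2*n - 8) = (n - 2)*(n + 2)*(n + 4)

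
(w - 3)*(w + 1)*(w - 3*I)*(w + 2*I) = w^4 - 2*w^3 - I*w^3 + 3*w^2 + 2*I*w^2 - 12*w + 3*I*w - 18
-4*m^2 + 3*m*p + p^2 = (-m + p)*(4*m + p)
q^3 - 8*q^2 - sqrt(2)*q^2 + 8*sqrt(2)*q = q*(q - 8)*(q - sqrt(2))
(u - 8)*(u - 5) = u^2 - 13*u + 40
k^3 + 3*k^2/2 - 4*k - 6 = (k - 2)*(k + 3/2)*(k + 2)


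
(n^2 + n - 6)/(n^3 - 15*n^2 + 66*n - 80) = (n + 3)/(n^2 - 13*n + 40)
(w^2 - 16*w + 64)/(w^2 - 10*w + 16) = (w - 8)/(w - 2)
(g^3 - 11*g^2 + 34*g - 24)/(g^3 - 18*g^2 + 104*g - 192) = (g - 1)/(g - 8)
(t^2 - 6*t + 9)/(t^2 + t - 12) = (t - 3)/(t + 4)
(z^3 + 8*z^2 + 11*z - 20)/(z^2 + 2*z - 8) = (z^2 + 4*z - 5)/(z - 2)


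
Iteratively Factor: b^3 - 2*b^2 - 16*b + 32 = (b - 2)*(b^2 - 16) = (b - 4)*(b - 2)*(b + 4)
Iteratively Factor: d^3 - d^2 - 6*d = (d + 2)*(d^2 - 3*d) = d*(d + 2)*(d - 3)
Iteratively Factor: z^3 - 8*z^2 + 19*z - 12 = (z - 3)*(z^2 - 5*z + 4) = (z - 3)*(z - 1)*(z - 4)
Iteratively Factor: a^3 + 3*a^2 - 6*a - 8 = (a + 4)*(a^2 - a - 2) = (a + 1)*(a + 4)*(a - 2)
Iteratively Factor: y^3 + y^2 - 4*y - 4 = (y - 2)*(y^2 + 3*y + 2) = (y - 2)*(y + 2)*(y + 1)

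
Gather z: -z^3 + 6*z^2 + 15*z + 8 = -z^3 + 6*z^2 + 15*z + 8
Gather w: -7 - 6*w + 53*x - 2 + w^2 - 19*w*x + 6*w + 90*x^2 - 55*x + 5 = w^2 - 19*w*x + 90*x^2 - 2*x - 4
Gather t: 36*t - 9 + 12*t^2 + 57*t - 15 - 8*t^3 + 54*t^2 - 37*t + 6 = -8*t^3 + 66*t^2 + 56*t - 18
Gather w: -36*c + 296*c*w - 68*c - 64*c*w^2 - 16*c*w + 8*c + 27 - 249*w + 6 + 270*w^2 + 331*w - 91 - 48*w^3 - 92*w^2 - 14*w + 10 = -96*c - 48*w^3 + w^2*(178 - 64*c) + w*(280*c + 68) - 48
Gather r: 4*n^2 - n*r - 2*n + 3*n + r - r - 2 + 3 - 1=4*n^2 - n*r + n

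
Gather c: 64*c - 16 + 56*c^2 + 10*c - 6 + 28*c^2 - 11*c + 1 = 84*c^2 + 63*c - 21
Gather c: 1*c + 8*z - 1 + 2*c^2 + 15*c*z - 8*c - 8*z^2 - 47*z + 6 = 2*c^2 + c*(15*z - 7) - 8*z^2 - 39*z + 5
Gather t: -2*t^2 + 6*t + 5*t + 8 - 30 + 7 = -2*t^2 + 11*t - 15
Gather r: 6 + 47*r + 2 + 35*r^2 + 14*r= 35*r^2 + 61*r + 8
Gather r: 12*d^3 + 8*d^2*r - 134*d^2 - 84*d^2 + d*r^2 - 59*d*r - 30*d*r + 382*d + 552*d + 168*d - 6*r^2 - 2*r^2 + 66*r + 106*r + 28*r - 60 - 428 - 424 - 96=12*d^3 - 218*d^2 + 1102*d + r^2*(d - 8) + r*(8*d^2 - 89*d + 200) - 1008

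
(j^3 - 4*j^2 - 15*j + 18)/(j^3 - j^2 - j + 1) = (j^2 - 3*j - 18)/(j^2 - 1)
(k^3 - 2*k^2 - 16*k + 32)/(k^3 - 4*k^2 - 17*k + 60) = (k^2 - 6*k + 8)/(k^2 - 8*k + 15)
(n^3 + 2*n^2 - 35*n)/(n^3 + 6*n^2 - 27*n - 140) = n/(n + 4)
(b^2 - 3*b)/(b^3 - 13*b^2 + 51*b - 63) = b/(b^2 - 10*b + 21)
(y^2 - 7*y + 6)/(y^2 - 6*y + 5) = (y - 6)/(y - 5)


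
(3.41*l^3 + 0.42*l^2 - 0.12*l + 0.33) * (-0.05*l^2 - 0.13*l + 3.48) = -0.1705*l^5 - 0.4643*l^4 + 11.8182*l^3 + 1.4607*l^2 - 0.4605*l + 1.1484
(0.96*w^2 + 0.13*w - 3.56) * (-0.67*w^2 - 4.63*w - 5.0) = -0.6432*w^4 - 4.5319*w^3 - 3.0167*w^2 + 15.8328*w + 17.8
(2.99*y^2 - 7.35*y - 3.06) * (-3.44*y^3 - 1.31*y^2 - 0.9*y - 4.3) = -10.2856*y^5 + 21.3671*y^4 + 17.4639*y^3 - 2.2334*y^2 + 34.359*y + 13.158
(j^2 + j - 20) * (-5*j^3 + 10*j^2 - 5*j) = -5*j^5 + 5*j^4 + 105*j^3 - 205*j^2 + 100*j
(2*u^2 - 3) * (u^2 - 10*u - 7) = 2*u^4 - 20*u^3 - 17*u^2 + 30*u + 21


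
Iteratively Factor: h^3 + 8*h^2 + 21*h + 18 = (h + 3)*(h^2 + 5*h + 6) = (h + 2)*(h + 3)*(h + 3)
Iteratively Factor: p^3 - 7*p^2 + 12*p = (p - 3)*(p^2 - 4*p) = p*(p - 3)*(p - 4)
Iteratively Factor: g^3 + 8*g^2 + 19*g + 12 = (g + 1)*(g^2 + 7*g + 12) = (g + 1)*(g + 3)*(g + 4)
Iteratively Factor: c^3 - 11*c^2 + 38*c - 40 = (c - 4)*(c^2 - 7*c + 10) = (c - 5)*(c - 4)*(c - 2)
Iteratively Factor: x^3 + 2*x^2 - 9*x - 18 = (x + 2)*(x^2 - 9) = (x + 2)*(x + 3)*(x - 3)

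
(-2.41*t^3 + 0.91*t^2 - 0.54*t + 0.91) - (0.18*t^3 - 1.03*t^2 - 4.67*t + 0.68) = -2.59*t^3 + 1.94*t^2 + 4.13*t + 0.23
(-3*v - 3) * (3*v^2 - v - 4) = -9*v^3 - 6*v^2 + 15*v + 12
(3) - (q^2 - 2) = 5 - q^2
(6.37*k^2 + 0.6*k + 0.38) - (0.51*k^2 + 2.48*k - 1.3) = 5.86*k^2 - 1.88*k + 1.68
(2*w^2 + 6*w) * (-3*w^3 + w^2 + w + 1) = -6*w^5 - 16*w^4 + 8*w^3 + 8*w^2 + 6*w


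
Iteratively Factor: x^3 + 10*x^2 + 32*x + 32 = (x + 4)*(x^2 + 6*x + 8) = (x + 2)*(x + 4)*(x + 4)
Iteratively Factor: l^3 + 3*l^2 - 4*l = (l - 1)*(l^2 + 4*l) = l*(l - 1)*(l + 4)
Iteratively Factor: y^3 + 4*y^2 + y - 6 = (y - 1)*(y^2 + 5*y + 6) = (y - 1)*(y + 3)*(y + 2)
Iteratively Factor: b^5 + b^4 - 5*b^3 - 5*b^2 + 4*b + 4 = (b + 1)*(b^4 - 5*b^2 + 4) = (b - 1)*(b + 1)*(b^3 + b^2 - 4*b - 4) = (b - 1)*(b + 1)*(b + 2)*(b^2 - b - 2) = (b - 1)*(b + 1)^2*(b + 2)*(b - 2)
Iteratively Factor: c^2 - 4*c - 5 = (c - 5)*(c + 1)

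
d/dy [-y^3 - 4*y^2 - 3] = y*(-3*y - 8)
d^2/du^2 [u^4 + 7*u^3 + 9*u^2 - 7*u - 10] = 12*u^2 + 42*u + 18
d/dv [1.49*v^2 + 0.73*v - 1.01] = 2.98*v + 0.73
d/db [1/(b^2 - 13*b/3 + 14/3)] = 3*(13 - 6*b)/(3*b^2 - 13*b + 14)^2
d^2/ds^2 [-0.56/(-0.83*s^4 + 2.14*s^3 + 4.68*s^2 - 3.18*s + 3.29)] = ((-5.5776*s^2 + 7.1904*s + 5.2416)*(-0.83*s^4 + 2.14*s^3 + 4.68*s^2 - 3.18*s + 3.29) - 0.56*(3.32*s^3 - 6.42*s^2 - 9.36*s + 3.18)*(6.64*s^3 - 12.84*s^2 - 18.72*s + 6.36))/(-0.83*s^4 + 2.14*s^3 + 4.68*s^2 - 3.18*s + 3.29)^3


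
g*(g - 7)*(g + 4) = g^3 - 3*g^2 - 28*g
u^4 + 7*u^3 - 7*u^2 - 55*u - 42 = (u - 3)*(u + 1)*(u + 2)*(u + 7)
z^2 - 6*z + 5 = (z - 5)*(z - 1)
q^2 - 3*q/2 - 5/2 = (q - 5/2)*(q + 1)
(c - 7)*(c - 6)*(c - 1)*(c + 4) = c^4 - 10*c^3 - c^2 + 178*c - 168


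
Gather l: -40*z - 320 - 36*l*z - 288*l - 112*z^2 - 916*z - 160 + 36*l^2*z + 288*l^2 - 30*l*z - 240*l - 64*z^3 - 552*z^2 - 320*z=l^2*(36*z + 288) + l*(-66*z - 528) - 64*z^3 - 664*z^2 - 1276*z - 480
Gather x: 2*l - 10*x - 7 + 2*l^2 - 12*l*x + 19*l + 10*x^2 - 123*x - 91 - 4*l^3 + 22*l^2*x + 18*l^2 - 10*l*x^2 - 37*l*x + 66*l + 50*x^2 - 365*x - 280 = -4*l^3 + 20*l^2 + 87*l + x^2*(60 - 10*l) + x*(22*l^2 - 49*l - 498) - 378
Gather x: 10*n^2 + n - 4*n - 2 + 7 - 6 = 10*n^2 - 3*n - 1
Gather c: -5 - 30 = -35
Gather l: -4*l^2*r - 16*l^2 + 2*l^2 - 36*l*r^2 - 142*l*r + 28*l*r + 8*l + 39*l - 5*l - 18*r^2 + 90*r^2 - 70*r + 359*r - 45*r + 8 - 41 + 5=l^2*(-4*r - 14) + l*(-36*r^2 - 114*r + 42) + 72*r^2 + 244*r - 28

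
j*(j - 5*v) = j^2 - 5*j*v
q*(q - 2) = q^2 - 2*q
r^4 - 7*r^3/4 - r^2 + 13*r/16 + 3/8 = (r - 2)*(r - 3/4)*(r + 1/2)^2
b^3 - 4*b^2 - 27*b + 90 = (b - 6)*(b - 3)*(b + 5)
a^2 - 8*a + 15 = (a - 5)*(a - 3)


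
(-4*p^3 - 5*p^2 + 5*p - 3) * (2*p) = -8*p^4 - 10*p^3 + 10*p^2 - 6*p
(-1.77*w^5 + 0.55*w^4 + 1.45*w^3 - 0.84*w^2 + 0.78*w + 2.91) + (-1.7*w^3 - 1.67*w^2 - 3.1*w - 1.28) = -1.77*w^5 + 0.55*w^4 - 0.25*w^3 - 2.51*w^2 - 2.32*w + 1.63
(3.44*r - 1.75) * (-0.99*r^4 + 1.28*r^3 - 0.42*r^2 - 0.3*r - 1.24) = -3.4056*r^5 + 6.1357*r^4 - 3.6848*r^3 - 0.297*r^2 - 3.7406*r + 2.17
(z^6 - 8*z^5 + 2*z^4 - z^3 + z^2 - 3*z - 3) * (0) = 0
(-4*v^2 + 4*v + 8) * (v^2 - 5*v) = -4*v^4 + 24*v^3 - 12*v^2 - 40*v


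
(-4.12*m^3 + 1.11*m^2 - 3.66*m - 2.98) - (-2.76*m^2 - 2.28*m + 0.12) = -4.12*m^3 + 3.87*m^2 - 1.38*m - 3.1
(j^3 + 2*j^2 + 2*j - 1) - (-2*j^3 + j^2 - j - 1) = 3*j^3 + j^2 + 3*j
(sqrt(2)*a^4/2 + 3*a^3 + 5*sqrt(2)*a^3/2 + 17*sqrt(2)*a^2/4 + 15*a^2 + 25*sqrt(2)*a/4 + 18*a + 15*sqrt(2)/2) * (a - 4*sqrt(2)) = sqrt(2)*a^5/2 - a^4 + 5*sqrt(2)*a^4/2 - 31*sqrt(2)*a^3/4 - 5*a^3 - 215*sqrt(2)*a^2/4 - 16*a^2 - 129*sqrt(2)*a/2 - 50*a - 60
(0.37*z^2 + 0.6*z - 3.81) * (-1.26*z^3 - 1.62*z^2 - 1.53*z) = -0.4662*z^5 - 1.3554*z^4 + 3.2625*z^3 + 5.2542*z^2 + 5.8293*z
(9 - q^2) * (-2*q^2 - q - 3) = 2*q^4 + q^3 - 15*q^2 - 9*q - 27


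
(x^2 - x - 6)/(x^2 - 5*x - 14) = (x - 3)/(x - 7)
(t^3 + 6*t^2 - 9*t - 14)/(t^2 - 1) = (t^2 + 5*t - 14)/(t - 1)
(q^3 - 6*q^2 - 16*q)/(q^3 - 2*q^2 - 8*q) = (q - 8)/(q - 4)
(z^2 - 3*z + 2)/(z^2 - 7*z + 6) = (z - 2)/(z - 6)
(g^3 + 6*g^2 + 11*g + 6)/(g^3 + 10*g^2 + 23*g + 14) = (g + 3)/(g + 7)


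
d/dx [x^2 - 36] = 2*x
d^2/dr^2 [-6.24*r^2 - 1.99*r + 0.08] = -12.4800000000000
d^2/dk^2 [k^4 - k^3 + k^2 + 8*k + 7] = 12*k^2 - 6*k + 2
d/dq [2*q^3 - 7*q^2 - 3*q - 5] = 6*q^2 - 14*q - 3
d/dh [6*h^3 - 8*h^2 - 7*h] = 18*h^2 - 16*h - 7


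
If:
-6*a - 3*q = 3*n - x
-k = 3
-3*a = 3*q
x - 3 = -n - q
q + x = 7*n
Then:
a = 3/4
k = -3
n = 3/8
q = -3/4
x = 27/8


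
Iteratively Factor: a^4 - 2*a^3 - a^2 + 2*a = (a + 1)*(a^3 - 3*a^2 + 2*a) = (a - 1)*(a + 1)*(a^2 - 2*a) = a*(a - 1)*(a + 1)*(a - 2)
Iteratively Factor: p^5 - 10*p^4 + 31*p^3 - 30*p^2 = (p - 2)*(p^4 - 8*p^3 + 15*p^2) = p*(p - 2)*(p^3 - 8*p^2 + 15*p) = p^2*(p - 2)*(p^2 - 8*p + 15) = p^2*(p - 3)*(p - 2)*(p - 5)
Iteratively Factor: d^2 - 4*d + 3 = (d - 3)*(d - 1)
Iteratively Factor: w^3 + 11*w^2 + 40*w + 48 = (w + 4)*(w^2 + 7*w + 12) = (w + 3)*(w + 4)*(w + 4)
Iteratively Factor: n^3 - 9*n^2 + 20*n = (n - 5)*(n^2 - 4*n) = (n - 5)*(n - 4)*(n)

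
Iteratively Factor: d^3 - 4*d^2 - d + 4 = (d + 1)*(d^2 - 5*d + 4) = (d - 1)*(d + 1)*(d - 4)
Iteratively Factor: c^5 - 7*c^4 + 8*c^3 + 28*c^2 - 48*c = (c)*(c^4 - 7*c^3 + 8*c^2 + 28*c - 48) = c*(c - 4)*(c^3 - 3*c^2 - 4*c + 12) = c*(c - 4)*(c + 2)*(c^2 - 5*c + 6) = c*(c - 4)*(c - 3)*(c + 2)*(c - 2)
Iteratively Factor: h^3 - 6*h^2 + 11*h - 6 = (h - 3)*(h^2 - 3*h + 2) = (h - 3)*(h - 2)*(h - 1)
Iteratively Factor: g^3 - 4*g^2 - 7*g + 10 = (g - 1)*(g^2 - 3*g - 10) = (g - 1)*(g + 2)*(g - 5)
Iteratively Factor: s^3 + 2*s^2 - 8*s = (s - 2)*(s^2 + 4*s) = (s - 2)*(s + 4)*(s)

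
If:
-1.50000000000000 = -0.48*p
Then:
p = 3.12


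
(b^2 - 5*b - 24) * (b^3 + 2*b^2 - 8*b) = b^5 - 3*b^4 - 42*b^3 - 8*b^2 + 192*b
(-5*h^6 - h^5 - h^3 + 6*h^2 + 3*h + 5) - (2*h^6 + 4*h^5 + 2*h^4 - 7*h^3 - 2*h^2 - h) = -7*h^6 - 5*h^5 - 2*h^4 + 6*h^3 + 8*h^2 + 4*h + 5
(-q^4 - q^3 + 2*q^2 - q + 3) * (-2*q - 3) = 2*q^5 + 5*q^4 - q^3 - 4*q^2 - 3*q - 9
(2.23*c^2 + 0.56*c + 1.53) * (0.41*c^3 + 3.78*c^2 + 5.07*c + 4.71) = 0.9143*c^5 + 8.659*c^4 + 14.0502*c^3 + 19.1259*c^2 + 10.3947*c + 7.2063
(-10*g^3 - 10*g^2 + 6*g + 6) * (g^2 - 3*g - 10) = -10*g^5 + 20*g^4 + 136*g^3 + 88*g^2 - 78*g - 60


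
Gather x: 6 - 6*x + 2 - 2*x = 8 - 8*x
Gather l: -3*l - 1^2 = -3*l - 1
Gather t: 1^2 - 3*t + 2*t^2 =2*t^2 - 3*t + 1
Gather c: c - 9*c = -8*c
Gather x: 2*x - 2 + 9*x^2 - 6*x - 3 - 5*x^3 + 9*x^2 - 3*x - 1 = -5*x^3 + 18*x^2 - 7*x - 6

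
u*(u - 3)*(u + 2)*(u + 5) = u^4 + 4*u^3 - 11*u^2 - 30*u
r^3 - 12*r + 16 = (r - 2)^2*(r + 4)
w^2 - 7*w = w*(w - 7)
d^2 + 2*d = d*(d + 2)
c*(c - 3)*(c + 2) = c^3 - c^2 - 6*c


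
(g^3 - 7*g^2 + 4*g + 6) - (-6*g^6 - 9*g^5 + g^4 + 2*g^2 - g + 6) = 6*g^6 + 9*g^5 - g^4 + g^3 - 9*g^2 + 5*g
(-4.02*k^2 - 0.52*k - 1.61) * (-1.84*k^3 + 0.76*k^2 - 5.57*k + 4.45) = 7.3968*k^5 - 2.0984*k^4 + 24.9586*k^3 - 16.2162*k^2 + 6.6537*k - 7.1645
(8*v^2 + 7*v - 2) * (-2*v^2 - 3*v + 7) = -16*v^4 - 38*v^3 + 39*v^2 + 55*v - 14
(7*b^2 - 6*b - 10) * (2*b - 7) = 14*b^3 - 61*b^2 + 22*b + 70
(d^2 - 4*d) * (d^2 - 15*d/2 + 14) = d^4 - 23*d^3/2 + 44*d^2 - 56*d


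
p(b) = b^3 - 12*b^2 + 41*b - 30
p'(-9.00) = 500.00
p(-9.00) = -2100.00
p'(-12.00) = 761.00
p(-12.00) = -3978.00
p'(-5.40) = 258.08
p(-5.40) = -758.78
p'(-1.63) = 88.09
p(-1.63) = -133.04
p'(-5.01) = 236.54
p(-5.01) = -662.36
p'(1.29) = 15.03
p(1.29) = 5.07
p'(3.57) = -6.45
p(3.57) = 8.93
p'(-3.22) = 149.39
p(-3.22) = -319.83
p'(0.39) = 32.10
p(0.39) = -15.78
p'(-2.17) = 107.21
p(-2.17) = -185.70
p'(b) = 3*b^2 - 24*b + 41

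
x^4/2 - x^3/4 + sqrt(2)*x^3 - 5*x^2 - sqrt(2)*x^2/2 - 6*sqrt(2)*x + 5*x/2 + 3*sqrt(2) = (x/2 + sqrt(2)/2)*(x - 1/2)*(x - 2*sqrt(2))*(x + 3*sqrt(2))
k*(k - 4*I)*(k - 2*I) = k^3 - 6*I*k^2 - 8*k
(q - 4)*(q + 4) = q^2 - 16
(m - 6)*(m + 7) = m^2 + m - 42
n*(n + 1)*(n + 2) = n^3 + 3*n^2 + 2*n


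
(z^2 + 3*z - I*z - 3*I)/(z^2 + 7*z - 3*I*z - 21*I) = (z^2 + z*(3 - I) - 3*I)/(z^2 + z*(7 - 3*I) - 21*I)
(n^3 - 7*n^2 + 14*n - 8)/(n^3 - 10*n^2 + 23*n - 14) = (n - 4)/(n - 7)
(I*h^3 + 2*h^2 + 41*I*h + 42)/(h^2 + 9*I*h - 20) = (I*h^3 + 2*h^2 + 41*I*h + 42)/(h^2 + 9*I*h - 20)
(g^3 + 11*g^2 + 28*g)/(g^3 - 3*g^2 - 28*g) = (g + 7)/(g - 7)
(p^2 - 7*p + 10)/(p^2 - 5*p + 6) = (p - 5)/(p - 3)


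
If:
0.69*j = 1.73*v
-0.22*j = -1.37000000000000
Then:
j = 6.23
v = 2.48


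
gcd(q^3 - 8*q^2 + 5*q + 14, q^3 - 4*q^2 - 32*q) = 1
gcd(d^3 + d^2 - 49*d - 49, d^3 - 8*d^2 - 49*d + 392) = d^2 - 49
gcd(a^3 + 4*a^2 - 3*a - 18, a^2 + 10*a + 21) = a + 3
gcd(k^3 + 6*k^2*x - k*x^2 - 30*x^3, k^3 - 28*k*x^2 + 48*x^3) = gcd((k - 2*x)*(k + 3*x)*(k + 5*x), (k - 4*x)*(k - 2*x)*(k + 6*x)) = -k + 2*x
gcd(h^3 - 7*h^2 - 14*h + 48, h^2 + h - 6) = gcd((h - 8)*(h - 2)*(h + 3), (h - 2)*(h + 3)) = h^2 + h - 6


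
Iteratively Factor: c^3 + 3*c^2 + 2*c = (c + 1)*(c^2 + 2*c) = (c + 1)*(c + 2)*(c)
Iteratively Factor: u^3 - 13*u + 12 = (u + 4)*(u^2 - 4*u + 3) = (u - 3)*(u + 4)*(u - 1)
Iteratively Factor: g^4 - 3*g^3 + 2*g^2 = (g - 2)*(g^3 - g^2) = (g - 2)*(g - 1)*(g^2) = g*(g - 2)*(g - 1)*(g)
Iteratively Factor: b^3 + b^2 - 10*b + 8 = (b + 4)*(b^2 - 3*b + 2) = (b - 2)*(b + 4)*(b - 1)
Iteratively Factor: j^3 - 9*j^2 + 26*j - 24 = (j - 3)*(j^2 - 6*j + 8) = (j - 4)*(j - 3)*(j - 2)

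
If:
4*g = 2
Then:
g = 1/2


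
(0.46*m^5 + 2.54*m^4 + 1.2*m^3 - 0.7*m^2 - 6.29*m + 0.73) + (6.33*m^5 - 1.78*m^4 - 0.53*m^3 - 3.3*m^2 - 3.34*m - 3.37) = 6.79*m^5 + 0.76*m^4 + 0.67*m^3 - 4.0*m^2 - 9.63*m - 2.64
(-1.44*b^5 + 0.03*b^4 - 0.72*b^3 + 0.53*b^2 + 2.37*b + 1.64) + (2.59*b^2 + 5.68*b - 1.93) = -1.44*b^5 + 0.03*b^4 - 0.72*b^3 + 3.12*b^2 + 8.05*b - 0.29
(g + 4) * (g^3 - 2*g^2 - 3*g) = g^4 + 2*g^3 - 11*g^2 - 12*g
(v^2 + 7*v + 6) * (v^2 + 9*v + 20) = v^4 + 16*v^3 + 89*v^2 + 194*v + 120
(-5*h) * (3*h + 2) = -15*h^2 - 10*h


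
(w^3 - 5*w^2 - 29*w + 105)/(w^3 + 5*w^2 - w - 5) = (w^2 - 10*w + 21)/(w^2 - 1)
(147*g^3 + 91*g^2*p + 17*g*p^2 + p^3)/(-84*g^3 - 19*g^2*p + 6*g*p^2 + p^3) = (7*g + p)/(-4*g + p)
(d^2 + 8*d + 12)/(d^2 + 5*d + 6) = (d + 6)/(d + 3)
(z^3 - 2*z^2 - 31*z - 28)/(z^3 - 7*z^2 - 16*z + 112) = (z + 1)/(z - 4)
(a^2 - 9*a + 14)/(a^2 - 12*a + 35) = (a - 2)/(a - 5)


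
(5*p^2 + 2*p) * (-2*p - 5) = -10*p^3 - 29*p^2 - 10*p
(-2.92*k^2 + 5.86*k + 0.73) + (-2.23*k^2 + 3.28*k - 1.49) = -5.15*k^2 + 9.14*k - 0.76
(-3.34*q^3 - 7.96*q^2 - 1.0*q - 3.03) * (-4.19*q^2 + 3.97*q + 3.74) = 13.9946*q^5 + 20.0926*q^4 - 39.9028*q^3 - 21.0447*q^2 - 15.7691*q - 11.3322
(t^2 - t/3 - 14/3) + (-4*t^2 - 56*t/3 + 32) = -3*t^2 - 19*t + 82/3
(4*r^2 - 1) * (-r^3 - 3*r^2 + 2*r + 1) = -4*r^5 - 12*r^4 + 9*r^3 + 7*r^2 - 2*r - 1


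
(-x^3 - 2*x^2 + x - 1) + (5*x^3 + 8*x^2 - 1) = 4*x^3 + 6*x^2 + x - 2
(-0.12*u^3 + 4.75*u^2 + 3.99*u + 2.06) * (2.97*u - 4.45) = -0.3564*u^4 + 14.6415*u^3 - 9.2872*u^2 - 11.6373*u - 9.167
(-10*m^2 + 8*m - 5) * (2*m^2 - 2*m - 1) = -20*m^4 + 36*m^3 - 16*m^2 + 2*m + 5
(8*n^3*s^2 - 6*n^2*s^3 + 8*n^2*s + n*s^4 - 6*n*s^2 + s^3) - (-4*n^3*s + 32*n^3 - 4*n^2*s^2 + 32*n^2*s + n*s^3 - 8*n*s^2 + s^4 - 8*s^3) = 8*n^3*s^2 + 4*n^3*s - 32*n^3 - 6*n^2*s^3 + 4*n^2*s^2 - 24*n^2*s + n*s^4 - n*s^3 + 2*n*s^2 - s^4 + 9*s^3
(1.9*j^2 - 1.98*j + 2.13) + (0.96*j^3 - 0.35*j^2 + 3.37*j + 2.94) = 0.96*j^3 + 1.55*j^2 + 1.39*j + 5.07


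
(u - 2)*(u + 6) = u^2 + 4*u - 12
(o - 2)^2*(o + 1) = o^3 - 3*o^2 + 4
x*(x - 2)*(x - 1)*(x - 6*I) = x^4 - 3*x^3 - 6*I*x^3 + 2*x^2 + 18*I*x^2 - 12*I*x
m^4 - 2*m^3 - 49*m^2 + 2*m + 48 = (m - 8)*(m - 1)*(m + 1)*(m + 6)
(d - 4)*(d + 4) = d^2 - 16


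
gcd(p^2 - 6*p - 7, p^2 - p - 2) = p + 1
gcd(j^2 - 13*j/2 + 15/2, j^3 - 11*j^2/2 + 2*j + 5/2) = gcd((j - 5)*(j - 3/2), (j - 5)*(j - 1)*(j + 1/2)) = j - 5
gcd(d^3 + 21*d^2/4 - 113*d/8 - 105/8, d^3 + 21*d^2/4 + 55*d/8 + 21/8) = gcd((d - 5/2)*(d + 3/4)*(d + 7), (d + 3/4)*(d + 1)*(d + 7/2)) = d + 3/4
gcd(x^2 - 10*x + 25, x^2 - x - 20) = x - 5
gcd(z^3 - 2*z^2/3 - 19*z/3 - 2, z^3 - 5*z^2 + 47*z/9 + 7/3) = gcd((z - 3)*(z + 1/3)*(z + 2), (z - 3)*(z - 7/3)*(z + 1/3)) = z^2 - 8*z/3 - 1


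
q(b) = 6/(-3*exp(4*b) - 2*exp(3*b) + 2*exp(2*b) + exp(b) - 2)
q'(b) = 6*(12*exp(4*b) + 6*exp(3*b) - 4*exp(2*b) - exp(b))/(-3*exp(4*b) - 2*exp(3*b) + 2*exp(2*b) + exp(b) - 2)^2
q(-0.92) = -4.04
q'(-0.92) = -0.95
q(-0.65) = -4.17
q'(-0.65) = 0.38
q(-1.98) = -3.28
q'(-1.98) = -0.35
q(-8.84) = -3.00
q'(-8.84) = -0.00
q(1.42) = -0.01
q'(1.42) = 0.02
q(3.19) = -0.00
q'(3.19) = 0.00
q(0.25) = -0.61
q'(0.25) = 2.34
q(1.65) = -0.00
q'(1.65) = 0.01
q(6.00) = 0.00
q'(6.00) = 0.00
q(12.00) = 0.00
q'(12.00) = 0.00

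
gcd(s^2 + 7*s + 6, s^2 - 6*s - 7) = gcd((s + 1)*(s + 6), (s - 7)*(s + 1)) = s + 1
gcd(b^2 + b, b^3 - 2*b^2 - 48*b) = b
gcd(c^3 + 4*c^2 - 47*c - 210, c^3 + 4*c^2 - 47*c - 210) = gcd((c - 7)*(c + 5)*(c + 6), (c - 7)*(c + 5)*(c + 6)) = c^3 + 4*c^2 - 47*c - 210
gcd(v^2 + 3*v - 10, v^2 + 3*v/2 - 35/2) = v + 5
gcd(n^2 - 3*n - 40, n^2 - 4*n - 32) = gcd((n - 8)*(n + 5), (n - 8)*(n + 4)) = n - 8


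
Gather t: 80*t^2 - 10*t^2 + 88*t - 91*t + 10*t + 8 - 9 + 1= 70*t^2 + 7*t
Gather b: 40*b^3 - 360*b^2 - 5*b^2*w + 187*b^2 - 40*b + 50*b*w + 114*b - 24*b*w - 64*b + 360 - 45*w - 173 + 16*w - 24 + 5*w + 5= 40*b^3 + b^2*(-5*w - 173) + b*(26*w + 10) - 24*w + 168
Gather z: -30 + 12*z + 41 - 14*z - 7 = 4 - 2*z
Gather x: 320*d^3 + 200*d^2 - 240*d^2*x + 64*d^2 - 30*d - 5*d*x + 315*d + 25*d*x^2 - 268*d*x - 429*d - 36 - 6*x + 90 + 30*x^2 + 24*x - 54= 320*d^3 + 264*d^2 - 144*d + x^2*(25*d + 30) + x*(-240*d^2 - 273*d + 18)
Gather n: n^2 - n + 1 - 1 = n^2 - n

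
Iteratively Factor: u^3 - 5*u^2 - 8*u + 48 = (u - 4)*(u^2 - u - 12) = (u - 4)^2*(u + 3)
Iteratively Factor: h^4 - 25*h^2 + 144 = (h - 3)*(h^3 + 3*h^2 - 16*h - 48) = (h - 4)*(h - 3)*(h^2 + 7*h + 12) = (h - 4)*(h - 3)*(h + 4)*(h + 3)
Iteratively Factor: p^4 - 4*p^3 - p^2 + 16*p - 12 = (p - 3)*(p^3 - p^2 - 4*p + 4) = (p - 3)*(p - 1)*(p^2 - 4) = (p - 3)*(p - 1)*(p + 2)*(p - 2)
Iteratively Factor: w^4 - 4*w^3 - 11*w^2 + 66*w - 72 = (w - 3)*(w^3 - w^2 - 14*w + 24) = (w - 3)*(w - 2)*(w^2 + w - 12) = (w - 3)*(w - 2)*(w + 4)*(w - 3)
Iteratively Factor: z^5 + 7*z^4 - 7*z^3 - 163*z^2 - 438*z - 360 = (z + 4)*(z^4 + 3*z^3 - 19*z^2 - 87*z - 90) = (z + 2)*(z + 4)*(z^3 + z^2 - 21*z - 45) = (z - 5)*(z + 2)*(z + 4)*(z^2 + 6*z + 9) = (z - 5)*(z + 2)*(z + 3)*(z + 4)*(z + 3)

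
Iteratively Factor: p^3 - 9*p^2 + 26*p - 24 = (p - 3)*(p^2 - 6*p + 8) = (p - 4)*(p - 3)*(p - 2)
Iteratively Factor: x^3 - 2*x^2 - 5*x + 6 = (x + 2)*(x^2 - 4*x + 3) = (x - 1)*(x + 2)*(x - 3)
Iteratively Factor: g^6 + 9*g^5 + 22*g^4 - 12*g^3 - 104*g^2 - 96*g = (g - 2)*(g^5 + 11*g^4 + 44*g^3 + 76*g^2 + 48*g) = (g - 2)*(g + 2)*(g^4 + 9*g^3 + 26*g^2 + 24*g) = (g - 2)*(g + 2)*(g + 4)*(g^3 + 5*g^2 + 6*g) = (g - 2)*(g + 2)^2*(g + 4)*(g^2 + 3*g) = (g - 2)*(g + 2)^2*(g + 3)*(g + 4)*(g)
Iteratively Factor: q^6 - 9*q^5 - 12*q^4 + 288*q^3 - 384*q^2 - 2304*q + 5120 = (q - 4)*(q^5 - 5*q^4 - 32*q^3 + 160*q^2 + 256*q - 1280) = (q - 4)^2*(q^4 - q^3 - 36*q^2 + 16*q + 320) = (q - 4)^2*(q + 4)*(q^3 - 5*q^2 - 16*q + 80) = (q - 4)^3*(q + 4)*(q^2 - q - 20) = (q - 5)*(q - 4)^3*(q + 4)*(q + 4)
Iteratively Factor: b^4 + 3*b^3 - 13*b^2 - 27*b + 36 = (b + 4)*(b^3 - b^2 - 9*b + 9) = (b + 3)*(b + 4)*(b^2 - 4*b + 3) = (b - 1)*(b + 3)*(b + 4)*(b - 3)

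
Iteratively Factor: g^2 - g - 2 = (g - 2)*(g + 1)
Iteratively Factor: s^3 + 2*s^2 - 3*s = (s)*(s^2 + 2*s - 3) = s*(s + 3)*(s - 1)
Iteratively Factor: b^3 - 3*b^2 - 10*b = (b - 5)*(b^2 + 2*b) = b*(b - 5)*(b + 2)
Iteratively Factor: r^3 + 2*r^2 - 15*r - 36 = (r - 4)*(r^2 + 6*r + 9) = (r - 4)*(r + 3)*(r + 3)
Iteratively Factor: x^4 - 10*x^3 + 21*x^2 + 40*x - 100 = (x - 2)*(x^3 - 8*x^2 + 5*x + 50) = (x - 2)*(x + 2)*(x^2 - 10*x + 25) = (x - 5)*(x - 2)*(x + 2)*(x - 5)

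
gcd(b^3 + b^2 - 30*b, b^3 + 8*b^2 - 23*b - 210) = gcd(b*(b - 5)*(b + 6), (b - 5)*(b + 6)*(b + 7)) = b^2 + b - 30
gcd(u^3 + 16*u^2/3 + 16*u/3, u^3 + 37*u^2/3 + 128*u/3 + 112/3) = u^2 + 16*u/3 + 16/3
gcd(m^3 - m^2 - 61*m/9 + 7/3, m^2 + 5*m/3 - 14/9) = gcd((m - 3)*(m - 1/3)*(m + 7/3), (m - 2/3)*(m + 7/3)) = m + 7/3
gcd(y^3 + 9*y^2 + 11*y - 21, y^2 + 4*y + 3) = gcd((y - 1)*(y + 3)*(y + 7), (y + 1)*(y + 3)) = y + 3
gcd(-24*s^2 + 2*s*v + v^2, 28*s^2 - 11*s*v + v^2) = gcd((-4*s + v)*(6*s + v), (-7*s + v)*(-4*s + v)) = 4*s - v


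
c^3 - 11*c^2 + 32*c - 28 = (c - 7)*(c - 2)^2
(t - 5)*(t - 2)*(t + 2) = t^3 - 5*t^2 - 4*t + 20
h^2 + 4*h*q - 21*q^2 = (h - 3*q)*(h + 7*q)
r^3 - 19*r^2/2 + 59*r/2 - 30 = (r - 4)*(r - 3)*(r - 5/2)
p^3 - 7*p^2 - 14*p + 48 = (p - 8)*(p - 2)*(p + 3)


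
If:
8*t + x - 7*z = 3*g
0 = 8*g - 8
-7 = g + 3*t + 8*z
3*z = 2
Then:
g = 1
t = -40/9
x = 389/9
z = 2/3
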